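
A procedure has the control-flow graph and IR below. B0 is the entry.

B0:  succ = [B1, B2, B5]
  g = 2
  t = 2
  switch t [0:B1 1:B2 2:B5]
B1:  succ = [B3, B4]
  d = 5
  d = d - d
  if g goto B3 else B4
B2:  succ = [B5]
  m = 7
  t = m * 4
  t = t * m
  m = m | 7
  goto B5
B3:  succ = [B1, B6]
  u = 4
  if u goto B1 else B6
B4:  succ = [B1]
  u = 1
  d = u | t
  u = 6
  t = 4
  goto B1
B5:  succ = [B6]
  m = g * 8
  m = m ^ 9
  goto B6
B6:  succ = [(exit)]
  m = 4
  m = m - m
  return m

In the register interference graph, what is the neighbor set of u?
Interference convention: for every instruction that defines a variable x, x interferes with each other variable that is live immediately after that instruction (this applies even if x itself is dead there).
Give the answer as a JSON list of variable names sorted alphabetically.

Answer: ["g", "t"]

Working:
Per-block:
  B0: {g,t} / ∅
  B1: {d} / {g}
  B2: {m,t} / ∅
  B3: {u} / ∅
  B4: {d,t,u} / {t}
  B5: {m} / {g}
  B6: {m} / ∅

Backward fixpoint:
  B0 li=∅ lo={g,t}
  B1 li={g,t} lo={g,t}
  B2 li={g} lo={g}
  B3 li={g,t} lo={g,t}
  B4 li={g,t} lo={g,t}
  B5 li={g} lo=∅
  B6 li=∅ lo=∅

Interfere edges:
  d — {g,t}
  g — {d,m,t,u}
  m — {g,t}
  t — {d,g,m,u}
  u — {g,t}

N(u) = ["g", "t"]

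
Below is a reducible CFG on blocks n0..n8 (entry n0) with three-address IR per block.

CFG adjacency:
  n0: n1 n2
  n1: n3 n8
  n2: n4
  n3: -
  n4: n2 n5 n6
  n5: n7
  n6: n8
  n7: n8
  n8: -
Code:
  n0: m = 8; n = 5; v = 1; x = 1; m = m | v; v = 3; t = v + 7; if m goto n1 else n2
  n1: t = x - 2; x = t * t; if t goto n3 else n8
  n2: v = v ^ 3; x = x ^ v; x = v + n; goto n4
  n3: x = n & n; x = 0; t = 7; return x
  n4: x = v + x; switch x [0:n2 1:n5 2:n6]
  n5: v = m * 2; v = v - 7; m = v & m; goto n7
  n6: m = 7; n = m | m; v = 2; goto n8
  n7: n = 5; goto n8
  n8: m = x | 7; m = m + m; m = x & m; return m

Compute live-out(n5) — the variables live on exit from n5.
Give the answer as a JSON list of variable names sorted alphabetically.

Answer: ["x"]

Working:
Per-block:
  n0: {m,n,t,v,x} / ∅
  n1: {t,x} / {x}
  n2: {v,x} / {n,v,x}
  n3: {t,x} / {n}
  n4: {x} / {v,x}
  n5: {m,v} / {m}
  n6: {m,n,v} / ∅
  n7: {n} / ∅
  n8: {m} / {x}

Backward fixpoint:
  n0: in=∅ out={m,n,v,x}
  n1: in={n,x} out={n,x}
  n2: in={m,n,v,x} out={m,n,v,x}
  n3: in={n} out=∅
  n4: in={m,n,v,x} out={m,n,v,x}
  n5: in={m,x} out={x}
  n6: in={x} out={x}
  n7: in={x} out={x}
  n8: in={x} out=∅

live-out(n5) = ["x"]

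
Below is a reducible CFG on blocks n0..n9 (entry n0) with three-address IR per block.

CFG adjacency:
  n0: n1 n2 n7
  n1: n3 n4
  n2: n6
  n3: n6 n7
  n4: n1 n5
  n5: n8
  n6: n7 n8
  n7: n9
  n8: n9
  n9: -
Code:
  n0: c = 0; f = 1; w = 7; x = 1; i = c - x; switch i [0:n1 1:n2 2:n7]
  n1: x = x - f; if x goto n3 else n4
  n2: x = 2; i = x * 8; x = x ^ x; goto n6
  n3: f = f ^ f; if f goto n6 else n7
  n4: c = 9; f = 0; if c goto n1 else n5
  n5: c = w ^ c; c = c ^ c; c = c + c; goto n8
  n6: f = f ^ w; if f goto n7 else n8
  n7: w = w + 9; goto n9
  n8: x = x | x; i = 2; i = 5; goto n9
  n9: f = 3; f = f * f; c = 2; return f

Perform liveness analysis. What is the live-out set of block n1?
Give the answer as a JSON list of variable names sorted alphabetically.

def/use:
  n0 def {c,f,i,w,x} use ∅
  n1 def {x} use {f,x}
  n2 def {i,x} use ∅
  n3 def {f} use {f}
  n4 def {c,f} use ∅
  n5 def {c} use {c,w}
  n6 def {f} use {f,w}
  n7 def {w} use {w}
  n8 def {i,x} use {x}
  n9 def {c,f} use ∅

Live sets:
  n0 li=∅ lo={f,w,x}
  n1 li={f,w,x} lo={f,w,x}
  n2 li={f,w} lo={f,w,x}
  n3 li={f,w,x} lo={f,w,x}
  n4 li={w,x} lo={c,f,w,x}
  n5 li={c,w,x} lo={x}
  n6 li={f,w,x} lo={w,x}
  n7 li={w} lo=∅
  n8 li={x} lo=∅
  n9 li=∅ lo=∅

live-out(n1) = ["f", "w", "x"]

Answer: ["f", "w", "x"]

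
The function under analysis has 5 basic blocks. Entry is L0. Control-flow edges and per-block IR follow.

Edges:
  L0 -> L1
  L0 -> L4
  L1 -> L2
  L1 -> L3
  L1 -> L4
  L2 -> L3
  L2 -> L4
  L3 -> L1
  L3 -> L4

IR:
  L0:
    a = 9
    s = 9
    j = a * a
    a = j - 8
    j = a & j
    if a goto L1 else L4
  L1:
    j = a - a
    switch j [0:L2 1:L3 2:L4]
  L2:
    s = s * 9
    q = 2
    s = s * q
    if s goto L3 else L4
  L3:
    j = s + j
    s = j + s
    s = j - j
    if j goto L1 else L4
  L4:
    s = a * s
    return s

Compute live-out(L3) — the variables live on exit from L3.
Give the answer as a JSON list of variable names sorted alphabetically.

Block summaries:
  L0 def {a,j,s} use ∅
  L1 def {j} use {a}
  L2 def {q,s} use {s}
  L3 def {j,s} use {j,s}
  L4 def {s} use {a,s}

Backward fixpoint:
  live L0: ∅→{a,s}
  live L1: {a,s}→{a,j,s}
  live L2: {a,j,s}→{a,j,s}
  live L3: {a,j,s}→{a,s}
  live L4: {a,s}→∅

live-out(L3) = ["a", "s"]

Answer: ["a", "s"]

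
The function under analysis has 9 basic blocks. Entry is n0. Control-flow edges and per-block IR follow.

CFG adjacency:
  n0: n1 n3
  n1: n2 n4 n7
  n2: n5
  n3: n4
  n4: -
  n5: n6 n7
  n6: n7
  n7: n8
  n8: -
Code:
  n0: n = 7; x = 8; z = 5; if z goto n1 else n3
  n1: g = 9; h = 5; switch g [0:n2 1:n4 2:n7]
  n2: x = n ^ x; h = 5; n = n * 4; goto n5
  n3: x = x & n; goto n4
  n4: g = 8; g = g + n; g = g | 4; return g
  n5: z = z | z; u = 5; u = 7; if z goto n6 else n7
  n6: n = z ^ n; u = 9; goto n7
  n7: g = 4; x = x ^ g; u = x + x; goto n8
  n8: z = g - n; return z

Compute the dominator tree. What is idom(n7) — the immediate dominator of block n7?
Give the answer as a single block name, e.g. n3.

Answer: n1

Derivation:
idom tree: n1←n0 n2←n1 n3←n0 n4←n0 n5←n2 n6←n5 n7←n1 n8←n7
Dom∩ at merges:
  n4: preds {n1,n3}: {n0,n1} ∩ {n0,n3} = {n0}; idom=n0
  n7: preds {n1,n5,n6}: {n0,n1} ∩ {n0,n1,n2,n5} ∩ {n0,n1,n2,n5,n6} = {n0,n1}; idom=n1

idom(n7) = n1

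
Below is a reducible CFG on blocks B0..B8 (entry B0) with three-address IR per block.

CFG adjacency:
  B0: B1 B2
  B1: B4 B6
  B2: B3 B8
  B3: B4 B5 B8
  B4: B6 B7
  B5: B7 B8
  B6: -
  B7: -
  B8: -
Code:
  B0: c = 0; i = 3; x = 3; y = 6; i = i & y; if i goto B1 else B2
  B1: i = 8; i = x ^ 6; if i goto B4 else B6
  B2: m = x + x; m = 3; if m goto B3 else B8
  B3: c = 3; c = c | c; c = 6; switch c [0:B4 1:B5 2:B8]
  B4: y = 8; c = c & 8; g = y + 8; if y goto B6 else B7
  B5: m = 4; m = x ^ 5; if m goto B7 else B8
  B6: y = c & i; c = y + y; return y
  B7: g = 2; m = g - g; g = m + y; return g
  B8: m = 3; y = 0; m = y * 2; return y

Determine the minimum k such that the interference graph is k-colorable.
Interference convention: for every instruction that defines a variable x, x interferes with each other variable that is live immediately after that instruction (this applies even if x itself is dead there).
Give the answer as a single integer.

Answer: 4

Working:
def/use:
  B0 def {c,i,x,y} use ∅
  B1 def {i} use {x}
  B2 def {m} use {x}
  B3 def {c} use ∅
  B4 def {c,g,y} use {c}
  B5 def {m} use {x}
  B6 def {c,y} use {c,i}
  B7 def {g,m} use {y}
  B8 def {m,y} use ∅

Live sets:
  B0 li=∅ lo={c,i,x,y}
  B1 li={c,x} lo={c,i}
  B2 li={i,x,y} lo={i,x,y}
  B3 li={i,x,y} lo={c,i,x,y}
  B4 li={c,i} lo={c,i,y}
  B5 li={x,y} lo={y}
  B6 li={c,i} lo=∅
  B7 li={y} lo=∅
  B8 li=∅ lo=∅

Interfere edges:
  c — {g,i,x,y}
  g — {c,i,y}
  i — {c,g,m,x,y}
  m — {i,x,y}
  x — {c,i,m,y}
  y — {c,g,i,m,x}

Chromatic number:
  clique {c,g,i,y} ⇒ need ≥ 4
  4-colouring: c0={i}  c1={y}  c2={c,m}  c3={g,x}
  χ = 4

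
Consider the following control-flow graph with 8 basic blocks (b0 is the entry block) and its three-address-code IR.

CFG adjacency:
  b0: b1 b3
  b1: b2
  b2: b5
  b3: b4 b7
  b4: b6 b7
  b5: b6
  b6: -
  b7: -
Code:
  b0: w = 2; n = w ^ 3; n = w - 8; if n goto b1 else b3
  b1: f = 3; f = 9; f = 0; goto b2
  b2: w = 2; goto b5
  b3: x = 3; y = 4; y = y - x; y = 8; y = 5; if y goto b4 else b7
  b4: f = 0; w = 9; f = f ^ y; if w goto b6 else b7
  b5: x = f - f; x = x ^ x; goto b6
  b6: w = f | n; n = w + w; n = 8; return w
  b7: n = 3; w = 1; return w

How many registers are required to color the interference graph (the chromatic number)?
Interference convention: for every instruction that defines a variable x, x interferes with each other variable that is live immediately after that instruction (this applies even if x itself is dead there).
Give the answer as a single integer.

def/use:
  b0 def {n,w} use ∅
  b1 def {f} use ∅
  b2 def {w} use ∅
  b3 def {x,y} use ∅
  b4 def {f,w} use {y}
  b5 def {x} use {f}
  b6 def {n,w} use {f,n}
  b7 def {n,w} use ∅

Liveness:
  b0 li=∅ lo={n}
  b1 li={n} lo={f,n}
  b2 li={f,n} lo={f,n}
  b3 li={n} lo={n,y}
  b4 li={n,y} lo={f,n}
  b5 li={f,n} lo={f,n}
  b6 li={f,n} lo=∅
  b7 li=∅ lo=∅

Conflict graph:
  f↔{n,w,x,y}
  n↔{f,w,x,y}
  w↔{f,n,y}
  x↔{f,n,y}
  y↔{f,n,w,x}

Registers:
  lower bound: {f,n,w,y} mutually conflict ⇒ χ ≥ 4
  assign f→c0 n→c1 w→c3 x→c3 y→c2 — no edge inside a register ⇒ χ ≤ 4
  χ = 4

Answer: 4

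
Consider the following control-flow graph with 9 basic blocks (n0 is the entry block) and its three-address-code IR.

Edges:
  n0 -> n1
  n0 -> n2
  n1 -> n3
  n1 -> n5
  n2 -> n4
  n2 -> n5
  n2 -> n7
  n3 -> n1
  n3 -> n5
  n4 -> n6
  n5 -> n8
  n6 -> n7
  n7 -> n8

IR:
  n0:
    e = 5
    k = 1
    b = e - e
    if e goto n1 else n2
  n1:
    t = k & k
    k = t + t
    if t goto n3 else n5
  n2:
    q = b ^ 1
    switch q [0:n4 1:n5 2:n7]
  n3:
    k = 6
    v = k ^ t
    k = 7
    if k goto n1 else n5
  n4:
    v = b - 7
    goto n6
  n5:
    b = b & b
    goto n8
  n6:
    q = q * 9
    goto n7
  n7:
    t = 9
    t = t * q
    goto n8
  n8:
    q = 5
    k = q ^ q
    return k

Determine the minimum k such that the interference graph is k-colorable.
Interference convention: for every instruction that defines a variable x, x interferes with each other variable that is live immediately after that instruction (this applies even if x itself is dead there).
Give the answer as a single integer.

Answer: 3

Working:
def/use:
  n0: {b,e,k} / ∅
  n1: {k,t} / {k}
  n2: {q} / {b}
  n3: {k,v} / {t}
  n4: {v} / {b}
  n5: {b} / {b}
  n6: {q} / {q}
  n7: {t} / {q}
  n8: {k,q} / ∅

Live sets:
  live n0: ∅→{b,k}
  live n1: {b,k}→{b,t}
  live n2: {b}→{b,q}
  live n3: {b,t}→{b,k}
  live n4: {b,q}→{q}
  live n5: {b}→∅
  live n6: {q}→{q}
  live n7: {q}→∅
  live n8: ∅→∅

Interference:
  b: {e,k,q,t,v}
  e: {b,k}
  k: {b,e,t}
  q: {b,t,v}
  t: {b,k,q}
  v: {b,q}

Colouring:
  clique {b,e,k} ⇒ need ≥ 3
  assign b→R0 e→R2 k→R1 q→R1 t→R2 v→R2 — no edge inside a register ⇒ χ ≤ 3
  χ = 3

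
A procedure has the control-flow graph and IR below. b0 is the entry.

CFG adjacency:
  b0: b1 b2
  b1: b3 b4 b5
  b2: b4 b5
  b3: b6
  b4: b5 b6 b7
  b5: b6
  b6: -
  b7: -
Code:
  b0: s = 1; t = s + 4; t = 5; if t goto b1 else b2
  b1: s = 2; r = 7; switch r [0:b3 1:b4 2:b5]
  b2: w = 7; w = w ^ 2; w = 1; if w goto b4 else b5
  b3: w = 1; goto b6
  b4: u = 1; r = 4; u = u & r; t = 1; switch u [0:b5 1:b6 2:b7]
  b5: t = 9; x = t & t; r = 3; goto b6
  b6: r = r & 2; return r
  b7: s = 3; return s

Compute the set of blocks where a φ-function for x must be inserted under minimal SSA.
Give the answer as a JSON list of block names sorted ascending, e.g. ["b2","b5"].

Answer: ["b6"]

Working:
idom tree: b1←b0 b2←b0 b3←b1 b4←b0 b5←b0 b6←b0 b7←b4
Join-block Dom:
  b4: preds {b1,b2}: {b0,b1} ∩ {b0,b2} = {b0}; idom=b0
  b5: preds {b1,b2,b4}: {b0,b1} ∩ {b0,b2} ∩ {b0,b4} = {b0}; idom=b0
  b6: preds {b3,b4,b5}: {b0,b1,b3} ∩ {b0,b4} ∩ {b0,b5} = {b0}; idom=b0

Frontier:
  join b4 pred b1: b1 stop@b0
  join b4 pred b2: b2 stop@b0
  join b5 pred b1: b1 stop@b0
  join b5 pred b2: b2 stop@b0
  join b5 pred b4: b4 stop@b0
  join b6 pred b3: b3→b1 stop@b0
  join b6 pred b4: b4 stop@b0
  join b6 pred b5: b5 stop@b0
  DF(b0)=∅
  DF(b1)={b4,b5,b6}
  DF(b2)={b4,b5}
  DF(b3)={b6}
  DF(b4)={b5,b6}
  DF(b5)={b6}
  DF(b6)=∅
  DF(b7)=∅

φ for x: defs {b5}
  DF⁺ = {b6}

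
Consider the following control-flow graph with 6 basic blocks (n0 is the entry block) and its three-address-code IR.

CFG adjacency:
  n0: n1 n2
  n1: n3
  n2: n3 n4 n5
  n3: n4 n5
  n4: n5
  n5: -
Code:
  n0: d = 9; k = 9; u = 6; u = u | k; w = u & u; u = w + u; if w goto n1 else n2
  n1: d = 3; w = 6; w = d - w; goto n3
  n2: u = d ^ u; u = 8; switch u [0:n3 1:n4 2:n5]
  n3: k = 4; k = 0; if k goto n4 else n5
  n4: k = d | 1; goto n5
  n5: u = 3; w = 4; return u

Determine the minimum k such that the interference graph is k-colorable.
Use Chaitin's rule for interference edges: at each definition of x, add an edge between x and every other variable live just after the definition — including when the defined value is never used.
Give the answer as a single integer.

Answer: 3

Analysis:
def/use:
  n0: {d,k,u,w} / ∅
  n1: {d,w} / ∅
  n2: {u} / {d,u}
  n3: {k} / ∅
  n4: {k} / {d}
  n5: {u,w} / ∅

Live sets:
  n0 li=∅ lo={d,u}
  n1 li=∅ lo={d}
  n2 li={d,u} lo={d}
  n3 li={d} lo={d}
  n4 li={d} lo=∅
  n5 li=∅ lo=∅

Conflict graph:
  d: {k,u,w}
  k: {d,u}
  u: {d,k,w}
  w: {d,u}

Colouring:
  lower bound: {d,k,u} mutually conflict ⇒ χ ≥ 3
  assign d→c0 k→c2 u→c1 w→c2 — no edge inside a register ⇒ χ ≤ 3
  χ = 3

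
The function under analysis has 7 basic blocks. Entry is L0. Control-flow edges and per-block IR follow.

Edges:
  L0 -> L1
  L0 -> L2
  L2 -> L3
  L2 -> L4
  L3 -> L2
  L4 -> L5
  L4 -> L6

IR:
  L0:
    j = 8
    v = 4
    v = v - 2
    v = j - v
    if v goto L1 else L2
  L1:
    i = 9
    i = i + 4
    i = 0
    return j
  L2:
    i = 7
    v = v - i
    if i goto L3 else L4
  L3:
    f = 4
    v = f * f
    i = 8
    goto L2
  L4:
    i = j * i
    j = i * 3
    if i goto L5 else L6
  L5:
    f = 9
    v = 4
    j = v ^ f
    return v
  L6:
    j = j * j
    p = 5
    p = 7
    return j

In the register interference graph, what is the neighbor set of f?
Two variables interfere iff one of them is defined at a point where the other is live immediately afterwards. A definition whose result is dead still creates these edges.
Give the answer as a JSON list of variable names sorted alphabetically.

Per-block:
  L0: def={j,v} ue=∅
  L1: def={i} ue={j}
  L2: def={i,v} ue={v}
  L3: def={f,i,v} ue=∅
  L4: def={i,j} ue={i,j}
  L5: def={f,j,v} ue=∅
  L6: def={j,p} ue={j}

Liveness:
  live L0: ∅→{j,v}
  live L1: {j}→∅
  live L2: {j,v}→{i,j}
  live L3: {j}→{j,v}
  live L4: {i,j}→{j}
  live L5: ∅→∅
  live L6: {j}→∅

Conflict graph:
  f: {j,v}
  i: {j,v}
  j: {f,i,p,v}
  p: {j}
  v: {f,i,j}

N(f) = ["j", "v"]

Answer: ["j", "v"]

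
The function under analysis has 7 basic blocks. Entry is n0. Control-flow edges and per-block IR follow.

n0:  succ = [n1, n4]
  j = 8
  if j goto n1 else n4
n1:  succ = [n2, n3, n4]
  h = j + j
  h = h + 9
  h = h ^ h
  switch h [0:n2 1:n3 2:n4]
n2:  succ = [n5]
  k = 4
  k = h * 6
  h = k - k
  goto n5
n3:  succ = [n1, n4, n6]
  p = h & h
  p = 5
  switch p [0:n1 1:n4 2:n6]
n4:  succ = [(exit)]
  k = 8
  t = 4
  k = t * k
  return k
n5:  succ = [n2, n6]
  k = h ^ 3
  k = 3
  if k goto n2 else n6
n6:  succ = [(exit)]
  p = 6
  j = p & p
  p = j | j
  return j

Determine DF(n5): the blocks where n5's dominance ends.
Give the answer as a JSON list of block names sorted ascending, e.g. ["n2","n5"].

idom tree: n1←n0 n2←n1 n3←n1 n4←n0 n5←n2 n6←n1
Dom∩ at merges:
  n1: preds {n0,n3}: {n0} ∩ {n0,n1,n3} = {n0}; idom=n0
  n2: preds {n1,n5}: {n0,n1} ∩ {n0,n1,n2,n5} = {n0,n1}; idom=n1
  n4: preds {n0,n1,n3}: {n0} ∩ {n0,n1} ∩ {n0,n1,n3} = {n0}; idom=n0
  n6: preds {n3,n5}: {n0,n1,n3} ∩ {n0,n1,n2,n5} = {n0,n1}; idom=n1

DF derivation:
  n1←n0: walk · to n0
  n1←n3: walk n3→n1 to n0
  n2←n1: walk · to n1
  n2←n5: walk n5→n2 to n1
  n4←n0: walk · to n0
  n4←n1: walk n1 to n0
  n4←n3: walk n3→n1 to n0
  n6←n3: walk n3 to n1
  n6←n5: walk n5→n2 to n1
  DF(n0)=∅
  DF(n1)={n1,n4}
  DF(n2)={n2,n6}
  DF(n3)={n1,n4,n6}
  DF(n4)=∅
  DF(n5)={n2,n6}
  DF(n6)=∅

DF(n5) = ["n2", "n6"]

Answer: ["n2", "n6"]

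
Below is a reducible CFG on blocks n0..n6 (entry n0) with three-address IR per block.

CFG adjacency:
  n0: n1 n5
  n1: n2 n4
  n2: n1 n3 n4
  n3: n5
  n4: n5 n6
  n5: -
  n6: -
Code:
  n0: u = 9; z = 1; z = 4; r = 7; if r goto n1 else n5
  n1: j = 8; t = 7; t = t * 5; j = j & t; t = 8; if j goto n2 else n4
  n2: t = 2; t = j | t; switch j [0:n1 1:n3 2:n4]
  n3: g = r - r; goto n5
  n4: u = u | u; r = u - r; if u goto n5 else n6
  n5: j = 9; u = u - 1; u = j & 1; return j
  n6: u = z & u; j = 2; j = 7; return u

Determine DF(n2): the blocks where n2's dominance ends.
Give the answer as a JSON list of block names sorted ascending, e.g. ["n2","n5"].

idom tree: n1←n0 n2←n1 n3←n2 n4←n1 n5←n0 n6←n4
Dom∩ at merges:
  n1: preds {n0,n2}: {n0} ∩ {n0,n1,n2} = {n0}; idom=n0
  n4: preds {n1,n2}: {n0,n1} ∩ {n0,n1,n2} = {n0,n1}; idom=n1
  n5: preds {n0,n3,n4}: {n0} ∩ {n0,n1,n2,n3} ∩ {n0,n1,n4} = {n0}; idom=n0

DF walk-up:
  join n1 pred n0: · stop@n0
  join n1 pred n2: n2→n1 stop@n0
  join n4 pred n1: · stop@n1
  join n4 pred n2: n2 stop@n1
  join n5 pred n0: · stop@n0
  join n5 pred n3: n3→n2→n1 stop@n0
  join n5 pred n4: n4→n1 stop@n0
  n0 → ∅
  n1 → {n1,n5}
  n2 → {n1,n4,n5}
  n3 → {n5}
  n4 → {n5}
  n5 → ∅
  n6 → ∅

DF(n2) = ["n1", "n4", "n5"]

Answer: ["n1", "n4", "n5"]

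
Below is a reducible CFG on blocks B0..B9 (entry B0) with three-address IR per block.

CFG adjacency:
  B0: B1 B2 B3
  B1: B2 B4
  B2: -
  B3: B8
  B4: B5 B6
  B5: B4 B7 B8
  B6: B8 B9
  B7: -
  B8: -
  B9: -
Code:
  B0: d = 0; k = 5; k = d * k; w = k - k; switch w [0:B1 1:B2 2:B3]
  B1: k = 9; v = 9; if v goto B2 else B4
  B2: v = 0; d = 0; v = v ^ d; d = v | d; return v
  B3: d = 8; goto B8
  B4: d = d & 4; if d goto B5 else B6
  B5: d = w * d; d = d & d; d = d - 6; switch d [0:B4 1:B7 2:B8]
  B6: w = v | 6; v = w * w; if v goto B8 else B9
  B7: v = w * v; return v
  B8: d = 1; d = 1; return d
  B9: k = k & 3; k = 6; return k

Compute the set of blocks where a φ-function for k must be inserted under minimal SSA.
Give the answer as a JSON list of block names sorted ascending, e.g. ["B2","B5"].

Answer: ["B2", "B8"]

Derivation:
idom tree: B1←B0 B2←B0 B3←B0 B4←B1 B5←B4 B6←B4 B7←B5 B8←B0 B9←B6
Dom at joins:
  B2: preds {B0,B1}: {B0} ∩ {B0,B1} = {B0}; idom=B0
  B4: preds {B1,B5}: {B0,B1} ∩ {B0,B1,B4,B5} = {B0,B1}; idom=B1
  B8: preds {B3,B5,B6}: {B0,B3} ∩ {B0,B1,B4,B5} ∩ {B0,B1,B4,B6} = {B0}; idom=B0

DF derivation:
  join B2 pred B0: · stop@B0
  join B2 pred B1: B1 stop@B0
  join B4 pred B1: · stop@B1
  join B4 pred B5: B5→B4 stop@B1
  join B8 pred B3: B3 stop@B0
  join B8 pred B5: B5→B4→B1 stop@B0
  join B8 pred B6: B6→B4→B1 stop@B0
  B0 → ∅
  B1 → {B2,B8}
  B2 → ∅
  B3 → {B8}
  B4 → {B4,B8}
  B5 → {B4,B8}
  B6 → {B8}
  B7 → ∅
  B8 → ∅
  B9 → ∅

φ for k: defs {B0,B1,B9}
  DF⁺ = {B2,B8}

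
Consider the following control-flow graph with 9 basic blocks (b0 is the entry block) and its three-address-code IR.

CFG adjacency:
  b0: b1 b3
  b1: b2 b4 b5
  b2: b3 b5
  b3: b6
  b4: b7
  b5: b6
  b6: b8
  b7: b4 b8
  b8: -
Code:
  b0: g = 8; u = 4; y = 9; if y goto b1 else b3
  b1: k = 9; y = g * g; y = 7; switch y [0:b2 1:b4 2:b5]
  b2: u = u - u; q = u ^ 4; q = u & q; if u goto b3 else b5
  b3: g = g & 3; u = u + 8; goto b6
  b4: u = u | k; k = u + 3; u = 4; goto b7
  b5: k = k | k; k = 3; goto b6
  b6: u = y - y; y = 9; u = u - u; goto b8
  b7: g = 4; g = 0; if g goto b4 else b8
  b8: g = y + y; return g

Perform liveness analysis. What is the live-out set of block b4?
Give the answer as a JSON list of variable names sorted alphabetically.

Per-block:
  b0: {g,u,y} / ∅
  b1: {k,y} / {g}
  b2: {q,u} / {u}
  b3: {g,u} / {g,u}
  b4: {k,u} / {k,u}
  b5: {k} / {k}
  b6: {u,y} / {y}
  b7: {g} / ∅
  b8: {g} / {y}

Liveness:
  live b0: ∅→{g,u,y}
  live b1: {g,u}→{g,k,u,y}
  live b2: {g,k,u,y}→{g,k,u,y}
  live b3: {g,u,y}→{y}
  live b4: {k,u,y}→{k,u,y}
  live b5: {k,y}→{y}
  live b6: {y}→{y}
  live b7: {k,u,y}→{k,u,y}
  live b8: {y}→∅

live-out(b4) = ["k", "u", "y"]

Answer: ["k", "u", "y"]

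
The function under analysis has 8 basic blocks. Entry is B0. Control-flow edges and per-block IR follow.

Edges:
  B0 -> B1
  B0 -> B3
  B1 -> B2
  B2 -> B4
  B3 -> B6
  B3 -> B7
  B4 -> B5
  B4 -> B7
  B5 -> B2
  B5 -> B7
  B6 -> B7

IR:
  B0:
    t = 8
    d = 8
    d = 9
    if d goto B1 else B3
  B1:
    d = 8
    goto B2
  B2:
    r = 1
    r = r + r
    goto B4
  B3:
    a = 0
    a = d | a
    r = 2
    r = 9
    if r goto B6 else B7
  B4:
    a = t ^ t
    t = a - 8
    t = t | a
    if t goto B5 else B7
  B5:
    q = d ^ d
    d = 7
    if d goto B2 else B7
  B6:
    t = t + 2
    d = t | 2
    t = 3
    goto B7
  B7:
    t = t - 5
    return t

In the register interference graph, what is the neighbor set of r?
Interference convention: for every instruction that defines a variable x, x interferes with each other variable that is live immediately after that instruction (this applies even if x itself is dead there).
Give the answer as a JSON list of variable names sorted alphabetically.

Answer: ["d", "t"]

Derivation:
Block summaries:
  B0 def {d,t} use ∅
  B1 def {d} use ∅
  B2 def {r} use ∅
  B3 def {a,r} use {d}
  B4 def {a,t} use {t}
  B5 def {d,q} use {d}
  B6 def {d,t} use {t}
  B7 def {t} use {t}

Liveness:
  B0: in=∅ out={d,t}
  B1: in={t} out={d,t}
  B2: in={d,t} out={d,t}
  B3: in={d,t} out={t}
  B4: in={d,t} out={d,t}
  B5: in={d,t} out={d,t}
  B6: in={t} out={t}
  B7: in={t} out=∅

Conflict graph:
  a↔{d,t}
  d↔{a,r,t}
  q↔{t}
  r↔{d,t}
  t↔{a,d,q,r}

N(r) = ["d", "t"]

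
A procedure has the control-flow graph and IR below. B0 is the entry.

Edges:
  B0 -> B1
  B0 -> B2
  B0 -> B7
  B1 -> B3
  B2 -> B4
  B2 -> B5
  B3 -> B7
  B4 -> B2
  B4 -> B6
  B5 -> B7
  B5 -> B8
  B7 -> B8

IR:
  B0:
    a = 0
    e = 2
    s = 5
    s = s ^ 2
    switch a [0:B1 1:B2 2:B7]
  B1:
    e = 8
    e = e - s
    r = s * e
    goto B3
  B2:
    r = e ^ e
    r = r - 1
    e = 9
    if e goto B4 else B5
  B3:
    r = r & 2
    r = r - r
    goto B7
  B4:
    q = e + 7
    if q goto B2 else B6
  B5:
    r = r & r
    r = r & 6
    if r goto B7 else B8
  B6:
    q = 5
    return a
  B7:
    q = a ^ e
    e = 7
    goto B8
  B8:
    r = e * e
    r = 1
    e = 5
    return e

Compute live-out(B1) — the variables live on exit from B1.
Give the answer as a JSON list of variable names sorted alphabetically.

Answer: ["a", "e", "r"]

Derivation:
def/use:
  B0: {a,e,s} / ∅
  B1: {e,r} / {s}
  B2: {e,r} / {e}
  B3: {r} / {r}
  B4: {q} / {e}
  B5: {r} / {r}
  B6: {q} / {a}
  B7: {e,q} / {a,e}
  B8: {e,r} / {e}

Liveness:
  B0 li=∅ lo={a,e,s}
  B1 li={a,s} lo={a,e,r}
  B2 li={a,e} lo={a,e,r}
  B3 li={a,e,r} lo={a,e}
  B4 li={a,e} lo={a,e}
  B5 li={a,e,r} lo={a,e}
  B6 li={a} lo=∅
  B7 li={a,e} lo={e}
  B8 li={e} lo=∅

live-out(B1) = ["a", "e", "r"]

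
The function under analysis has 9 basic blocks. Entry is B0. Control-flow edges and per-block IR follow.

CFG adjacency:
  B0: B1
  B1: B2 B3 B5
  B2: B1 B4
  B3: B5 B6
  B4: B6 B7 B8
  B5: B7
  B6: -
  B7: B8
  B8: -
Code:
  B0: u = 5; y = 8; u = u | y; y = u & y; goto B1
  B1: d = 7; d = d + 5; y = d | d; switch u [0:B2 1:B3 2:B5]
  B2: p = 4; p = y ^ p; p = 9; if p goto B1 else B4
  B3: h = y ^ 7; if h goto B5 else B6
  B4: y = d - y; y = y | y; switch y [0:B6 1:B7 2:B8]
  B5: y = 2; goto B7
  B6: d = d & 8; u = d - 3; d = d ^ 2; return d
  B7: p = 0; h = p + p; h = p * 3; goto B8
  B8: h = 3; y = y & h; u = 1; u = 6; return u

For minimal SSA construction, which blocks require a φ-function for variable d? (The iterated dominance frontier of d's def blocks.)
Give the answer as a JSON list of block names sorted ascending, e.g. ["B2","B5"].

idom tree: B1←B0 B2←B1 B3←B1 B4←B2 B5←B1 B6←B1 B7←B1 B8←B1
Dom∩ at merges:
  B1: preds {B0,B2}: {B0} ∩ {B0,B1,B2} = {B0}; idom=B0
  B5: preds {B1,B3}: {B0,B1} ∩ {B0,B1,B3} = {B0,B1}; idom=B1
  B6: preds {B3,B4}: {B0,B1,B3} ∩ {B0,B1,B2,B4} = {B0,B1}; idom=B1
  B7: preds {B4,B5}: {B0,B1,B2,B4} ∩ {B0,B1,B5} = {B0,B1}; idom=B1
  B8: preds {B4,B7}: {B0,B1,B2,B4} ∩ {B0,B1,B7} = {B0,B1}; idom=B1

Frontier:
  B1←B0: walk · to B0
  B1←B2: walk B2→B1 to B0
  B5←B1: walk · to B1
  B5←B3: walk B3 to B1
  B6←B3: walk B3 to B1
  B6←B4: walk B4→B2 to B1
  B7←B4: walk B4→B2 to B1
  B7←B5: walk B5 to B1
  B8←B4: walk B4→B2 to B1
  B8←B7: walk B7 to B1
  B0 → ∅
  B1 → {B1}
  B2 → {B1,B6,B7,B8}
  B3 → {B5,B6}
  B4 → {B6,B7,B8}
  B5 → {B7}
  B6 → ∅
  B7 → {B8}
  B8 → ∅

φ for d: defs {B1,B6}
  DF⁺ = {B1}

Answer: ["B1"]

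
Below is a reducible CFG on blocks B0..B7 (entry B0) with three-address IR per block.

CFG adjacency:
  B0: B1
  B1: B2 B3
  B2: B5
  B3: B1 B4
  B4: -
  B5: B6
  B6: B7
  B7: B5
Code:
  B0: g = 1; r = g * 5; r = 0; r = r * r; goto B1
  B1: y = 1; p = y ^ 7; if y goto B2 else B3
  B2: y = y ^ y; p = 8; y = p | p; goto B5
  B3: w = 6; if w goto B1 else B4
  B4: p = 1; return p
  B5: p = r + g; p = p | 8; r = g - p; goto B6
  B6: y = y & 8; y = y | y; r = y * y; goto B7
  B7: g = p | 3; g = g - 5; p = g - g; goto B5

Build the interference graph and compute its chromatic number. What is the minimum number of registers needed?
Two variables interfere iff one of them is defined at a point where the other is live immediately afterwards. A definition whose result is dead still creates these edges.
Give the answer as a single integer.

Block summaries:
  B0: def={g,r} ue=∅
  B1: def={p,y} ue=∅
  B2: def={p,y} ue={y}
  B3: def={w} ue=∅
  B4: def={p} ue=∅
  B5: def={p,r} ue={g,r}
  B6: def={r,y} ue={y}
  B7: def={g,p} ue={p}

Liveness:
  B0: in=∅ out={g,r}
  B1: in={g,r} out={g,r,y}
  B2: in={g,r,y} out={g,r,y}
  B3: in={g,r} out={g,r}
  B4: in=∅ out=∅
  B5: in={g,r,y} out={p,y}
  B6: in={p,y} out={p,r,y}
  B7: in={p,r,y} out={g,r,y}

Conflict graph:
  g — {p,r,w,y}
  p — {g,r,y}
  r — {g,p,w,y}
  w — {g,r}
  y — {g,p,r}

Colouring:
  lower bound: {g,p,r,y} mutually conflict ⇒ χ ≥ 4
  4-colouring: r0={g}  r1={r}  r2={p,w}  r3={y}
  χ = 4

Answer: 4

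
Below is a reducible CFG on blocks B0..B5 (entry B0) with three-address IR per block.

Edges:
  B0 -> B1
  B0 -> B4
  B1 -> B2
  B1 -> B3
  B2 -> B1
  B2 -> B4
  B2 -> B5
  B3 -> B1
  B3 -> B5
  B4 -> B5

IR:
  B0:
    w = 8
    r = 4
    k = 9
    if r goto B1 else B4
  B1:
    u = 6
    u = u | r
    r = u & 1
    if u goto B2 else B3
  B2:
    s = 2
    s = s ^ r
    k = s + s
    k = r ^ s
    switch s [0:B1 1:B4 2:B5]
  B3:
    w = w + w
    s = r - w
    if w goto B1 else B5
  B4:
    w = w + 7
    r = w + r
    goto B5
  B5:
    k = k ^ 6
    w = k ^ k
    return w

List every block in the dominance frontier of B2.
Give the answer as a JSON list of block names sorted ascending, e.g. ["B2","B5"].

idom tree: B1←B0 B2←B1 B3←B1 B4←B0 B5←B0
Dom at joins:
  B1: preds {B0,B2,B3}: {B0} ∩ {B0,B1,B2} ∩ {B0,B1,B3} = {B0}; idom=B0
  B4: preds {B0,B2}: {B0} ∩ {B0,B1,B2} = {B0}; idom=B0
  B5: preds {B2,B3,B4}: {B0,B1,B2} ∩ {B0,B1,B3} ∩ {B0,B4} = {B0}; idom=B0

Frontier:
  join B1 pred B0: · stop@B0
  join B1 pred B2: B2→B1 stop@B0
  join B1 pred B3: B3→B1 stop@B0
  join B4 pred B0: · stop@B0
  join B4 pred B2: B2→B1 stop@B0
  join B5 pred B2: B2→B1 stop@B0
  join B5 pred B3: B3→B1 stop@B0
  join B5 pred B4: B4 stop@B0
  B0 → ∅
  B1 → {B1,B4,B5}
  B2 → {B1,B4,B5}
  B3 → {B1,B5}
  B4 → {B5}
  B5 → ∅

DF(B2) = ["B1", "B4", "B5"]

Answer: ["B1", "B4", "B5"]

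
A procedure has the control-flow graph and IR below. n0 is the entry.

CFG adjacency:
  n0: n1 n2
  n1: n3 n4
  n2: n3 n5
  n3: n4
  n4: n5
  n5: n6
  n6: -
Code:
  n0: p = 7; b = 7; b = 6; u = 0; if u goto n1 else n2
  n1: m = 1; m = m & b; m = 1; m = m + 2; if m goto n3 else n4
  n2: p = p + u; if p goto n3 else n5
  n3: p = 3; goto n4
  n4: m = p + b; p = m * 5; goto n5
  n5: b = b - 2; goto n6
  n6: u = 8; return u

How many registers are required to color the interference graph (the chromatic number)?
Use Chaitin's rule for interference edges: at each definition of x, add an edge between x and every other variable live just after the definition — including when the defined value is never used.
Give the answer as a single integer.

Block summaries:
  n0: {b,p,u} / ∅
  n1: {m} / {b}
  n2: {p} / {p,u}
  n3: {p} / ∅
  n4: {m,p} / {b,p}
  n5: {b} / {b}
  n6: {u} / ∅

Live sets:
  n0 li=∅ lo={b,p,u}
  n1 li={b,p} lo={b,p}
  n2 li={b,p,u} lo={b}
  n3 li={b} lo={b,p}
  n4 li={b,p} lo={b}
  n5 li={b} lo=∅
  n6 li=∅ lo=∅

Interfere edges:
  b — {m,p,u}
  m — {b,p}
  p — {b,m,u}
  u — {b,p}

Registers:
  clique {b,m,p} ⇒ need ≥ 3
  assign b→r0 m→r2 p→r1 u→r2 — no edge inside a register ⇒ χ ≤ 3
  χ = 3

Answer: 3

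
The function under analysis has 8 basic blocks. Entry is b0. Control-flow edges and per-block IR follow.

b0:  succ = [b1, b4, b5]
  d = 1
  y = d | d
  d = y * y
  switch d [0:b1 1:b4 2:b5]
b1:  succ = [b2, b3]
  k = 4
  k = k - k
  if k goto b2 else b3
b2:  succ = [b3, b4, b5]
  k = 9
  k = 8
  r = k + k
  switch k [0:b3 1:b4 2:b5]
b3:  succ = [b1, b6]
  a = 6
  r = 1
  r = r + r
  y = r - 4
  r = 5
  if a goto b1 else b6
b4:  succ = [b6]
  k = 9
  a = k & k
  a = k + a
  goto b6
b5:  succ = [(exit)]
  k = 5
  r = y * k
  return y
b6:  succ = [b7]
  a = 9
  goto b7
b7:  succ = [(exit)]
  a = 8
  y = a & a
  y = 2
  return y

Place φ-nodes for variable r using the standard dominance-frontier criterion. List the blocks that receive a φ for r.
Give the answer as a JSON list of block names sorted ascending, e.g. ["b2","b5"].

Answer: ["b1", "b3", "b4", "b5", "b6"]

Working:
idom tree: b1←b0 b2←b1 b3←b1 b4←b0 b5←b0 b6←b0 b7←b6
Dom at joins:
  b1: preds {b0,b3}: {b0} ∩ {b0,b1,b3} = {b0}; idom=b0
  b3: preds {b1,b2}: {b0,b1} ∩ {b0,b1,b2} = {b0,b1}; idom=b1
  b4: preds {b0,b2}: {b0} ∩ {b0,b1,b2} = {b0}; idom=b0
  b5: preds {b0,b2}: {b0} ∩ {b0,b1,b2} = {b0}; idom=b0
  b6: preds {b3,b4}: {b0,b1,b3} ∩ {b0,b4} = {b0}; idom=b0

DF walk-up:
  join b1 pred b0: · stop@b0
  join b1 pred b3: b3→b1 stop@b0
  join b3 pred b1: · stop@b1
  join b3 pred b2: b2 stop@b1
  join b4 pred b0: · stop@b0
  join b4 pred b2: b2→b1 stop@b0
  join b5 pred b0: · stop@b0
  join b5 pred b2: b2→b1 stop@b0
  join b6 pred b3: b3→b1 stop@b0
  join b6 pred b4: b4 stop@b0
  b0 → ∅
  b1 → {b1,b4,b5,b6}
  b2 → {b3,b4,b5}
  b3 → {b1,b6}
  b4 → {b6}
  b5 → ∅
  b6 → ∅
  b7 → ∅

φ for r: defs {b2,b3,b5}
  DF⁺ = {b1,b3,b4,b5,b6}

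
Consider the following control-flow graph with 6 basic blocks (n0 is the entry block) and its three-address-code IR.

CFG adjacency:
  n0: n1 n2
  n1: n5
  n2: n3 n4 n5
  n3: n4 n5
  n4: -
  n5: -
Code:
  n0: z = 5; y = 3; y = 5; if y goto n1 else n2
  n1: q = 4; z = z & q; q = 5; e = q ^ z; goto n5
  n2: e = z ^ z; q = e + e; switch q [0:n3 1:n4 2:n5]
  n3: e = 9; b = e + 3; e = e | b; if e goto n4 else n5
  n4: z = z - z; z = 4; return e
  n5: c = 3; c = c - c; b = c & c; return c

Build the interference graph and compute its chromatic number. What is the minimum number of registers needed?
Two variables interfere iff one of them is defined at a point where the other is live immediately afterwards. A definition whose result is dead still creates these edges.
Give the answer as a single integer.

Answer: 3

Analysis:
Per-block:
  n0: {y,z} / ∅
  n1: {e,q,z} / {z}
  n2: {e,q} / {z}
  n3: {b,e} / ∅
  n4: {z} / {e,z}
  n5: {b,c} / ∅

Live sets:
  n0 li=∅ lo={z}
  n1 li={z} lo=∅
  n2 li={z} lo={e,z}
  n3 li={z} lo={e,z}
  n4 li={e,z} lo=∅
  n5 li=∅ lo=∅

Interfere edges:
  b: {c,e,z}
  c: {b}
  e: {b,q,z}
  q: {e,z}
  y: {z}
  z: {b,e,q,y}

Chromatic number:
  lower bound: {b,e,z} mutually conflict ⇒ χ ≥ 3
  3-colouring: c0={c,z}  c1={b,q,y}  c2={e}
  χ = 3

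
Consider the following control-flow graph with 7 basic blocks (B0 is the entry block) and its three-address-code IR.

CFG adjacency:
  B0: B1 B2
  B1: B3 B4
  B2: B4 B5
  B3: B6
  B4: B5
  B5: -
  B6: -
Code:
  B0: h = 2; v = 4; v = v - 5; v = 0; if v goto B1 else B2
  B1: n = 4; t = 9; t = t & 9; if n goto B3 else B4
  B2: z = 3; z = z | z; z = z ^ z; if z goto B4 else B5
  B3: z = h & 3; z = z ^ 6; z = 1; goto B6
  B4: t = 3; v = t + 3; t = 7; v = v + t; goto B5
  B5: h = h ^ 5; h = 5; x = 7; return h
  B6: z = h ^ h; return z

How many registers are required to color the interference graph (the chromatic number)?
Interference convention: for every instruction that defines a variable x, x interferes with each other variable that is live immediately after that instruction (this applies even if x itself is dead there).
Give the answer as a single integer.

Block summaries:
  B0 def {h,v} use ∅
  B1 def {n,t} use ∅
  B2 def {z} use ∅
  B3 def {z} use {h}
  B4 def {t,v} use ∅
  B5 def {h,x} use {h}
  B6 def {z} use {h}

Backward fixpoint:
  B0 li=∅ lo={h}
  B1 li={h} lo={h}
  B2 li={h} lo={h}
  B3 li={h} lo={h}
  B4 li={h} lo={h}
  B5 li={h} lo=∅
  B6 li={h} lo=∅

Interference:
  h: {n,t,v,x,z}
  n: {h,t}
  t: {h,n,v}
  v: {h,t}
  x: {h}
  z: {h}

Registers:
  {h,n,t} pairwise interfere (3-clique) ⇒ χ ≥ 3
  3-colouring: r0={h}  r1={t,x,z}  r2={n,v}
  χ = 3

Answer: 3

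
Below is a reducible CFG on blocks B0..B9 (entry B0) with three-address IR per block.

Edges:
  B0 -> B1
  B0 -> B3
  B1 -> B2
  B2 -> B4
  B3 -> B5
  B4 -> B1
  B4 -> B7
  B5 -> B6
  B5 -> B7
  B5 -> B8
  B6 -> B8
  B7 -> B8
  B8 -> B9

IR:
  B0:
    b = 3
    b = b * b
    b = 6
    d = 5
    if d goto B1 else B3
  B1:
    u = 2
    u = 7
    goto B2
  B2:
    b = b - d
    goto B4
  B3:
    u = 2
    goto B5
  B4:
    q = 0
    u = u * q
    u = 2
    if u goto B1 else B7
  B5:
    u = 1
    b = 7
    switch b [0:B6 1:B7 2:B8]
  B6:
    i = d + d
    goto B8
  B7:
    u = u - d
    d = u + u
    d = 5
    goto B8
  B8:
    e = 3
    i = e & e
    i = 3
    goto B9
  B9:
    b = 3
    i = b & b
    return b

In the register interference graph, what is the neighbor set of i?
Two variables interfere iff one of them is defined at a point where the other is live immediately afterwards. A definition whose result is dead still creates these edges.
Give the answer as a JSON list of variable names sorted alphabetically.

Answer: ["b"]

Analysis:
Per-block:
  B0: def={b,d} ue=∅
  B1: def={u} ue=∅
  B2: def={b} ue={b,d}
  B3: def={u} ue=∅
  B4: def={q,u} ue={u}
  B5: def={b,u} ue=∅
  B6: def={i} ue={d}
  B7: def={d,u} ue={d,u}
  B8: def={e,i} ue=∅
  B9: def={b,i} ue=∅

Backward fixpoint:
  B0 li=∅ lo={b,d}
  B1 li={b,d} lo={b,d,u}
  B2 li={b,d,u} lo={b,d,u}
  B3 li={d} lo={d}
  B4 li={b,d,u} lo={b,d,u}
  B5 li={d} lo={d,u}
  B6 li={d} lo=∅
  B7 li={d,u} lo=∅
  B8 li=∅ lo=∅
  B9 li=∅ lo=∅

Interference:
  b — {d,i,q,u}
  d — {b,q,u}
  e — ∅
  i — {b}
  q — {b,d,u}
  u — {b,d,q}

N(i) = ["b"]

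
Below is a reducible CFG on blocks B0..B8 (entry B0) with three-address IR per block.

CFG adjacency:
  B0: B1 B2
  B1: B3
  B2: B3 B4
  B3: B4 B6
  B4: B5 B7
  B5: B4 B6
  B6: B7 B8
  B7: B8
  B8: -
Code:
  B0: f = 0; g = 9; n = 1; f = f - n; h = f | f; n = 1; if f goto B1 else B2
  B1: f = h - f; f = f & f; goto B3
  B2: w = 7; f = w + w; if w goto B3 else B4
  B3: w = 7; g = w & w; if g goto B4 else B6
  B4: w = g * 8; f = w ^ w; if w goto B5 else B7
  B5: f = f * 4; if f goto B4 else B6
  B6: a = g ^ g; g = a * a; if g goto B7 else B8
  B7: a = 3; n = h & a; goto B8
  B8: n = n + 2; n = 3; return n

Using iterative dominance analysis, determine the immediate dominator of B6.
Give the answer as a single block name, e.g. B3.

Answer: B0

Analysis:
idom tree: B1←B0 B2←B0 B3←B0 B4←B0 B5←B4 B6←B0 B7←B0 B8←B0
Dom at joins:
  B3: preds {B1,B2}: {B0,B1} ∩ {B0,B2} = {B0}; idom=B0
  B4: preds {B2,B3,B5}: {B0,B2} ∩ {B0,B3} ∩ {B0,B4,B5} = {B0}; idom=B0
  B6: preds {B3,B5}: {B0,B3} ∩ {B0,B4,B5} = {B0}; idom=B0
  B7: preds {B4,B6}: {B0,B4} ∩ {B0,B6} = {B0}; idom=B0
  B8: preds {B6,B7}: {B0,B6} ∩ {B0,B7} = {B0}; idom=B0

idom(B6) = B0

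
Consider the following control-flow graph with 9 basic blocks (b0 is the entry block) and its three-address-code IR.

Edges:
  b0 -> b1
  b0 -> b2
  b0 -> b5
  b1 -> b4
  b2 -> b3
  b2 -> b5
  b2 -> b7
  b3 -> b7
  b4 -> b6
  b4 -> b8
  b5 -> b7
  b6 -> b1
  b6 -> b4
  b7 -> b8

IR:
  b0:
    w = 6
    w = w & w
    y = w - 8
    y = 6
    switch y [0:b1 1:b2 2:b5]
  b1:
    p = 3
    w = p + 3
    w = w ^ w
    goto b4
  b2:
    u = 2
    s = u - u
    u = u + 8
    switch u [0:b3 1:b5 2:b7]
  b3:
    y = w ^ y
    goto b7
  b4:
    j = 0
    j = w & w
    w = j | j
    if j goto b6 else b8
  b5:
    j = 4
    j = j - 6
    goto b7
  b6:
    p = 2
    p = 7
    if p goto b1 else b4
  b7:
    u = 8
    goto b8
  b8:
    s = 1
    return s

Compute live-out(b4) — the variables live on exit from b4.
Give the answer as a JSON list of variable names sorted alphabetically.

Answer: ["w"]

Analysis:
Per-block:
  b0: {w,y} / ∅
  b1: {p,w} / ∅
  b2: {s,u} / ∅
  b3: {y} / {w,y}
  b4: {j,w} / {w}
  b5: {j} / ∅
  b6: {p} / ∅
  b7: {u} / ∅
  b8: {s} / ∅

Backward fixpoint:
  b0 li=∅ lo={w,y}
  b1 li=∅ lo={w}
  b2 li={w,y} lo={w,y}
  b3 li={w,y} lo=∅
  b4 li={w} lo={w}
  b5 li=∅ lo=∅
  b6 li={w} lo={w}
  b7 li=∅ lo=∅
  b8 li=∅ lo=∅

live-out(b4) = ["w"]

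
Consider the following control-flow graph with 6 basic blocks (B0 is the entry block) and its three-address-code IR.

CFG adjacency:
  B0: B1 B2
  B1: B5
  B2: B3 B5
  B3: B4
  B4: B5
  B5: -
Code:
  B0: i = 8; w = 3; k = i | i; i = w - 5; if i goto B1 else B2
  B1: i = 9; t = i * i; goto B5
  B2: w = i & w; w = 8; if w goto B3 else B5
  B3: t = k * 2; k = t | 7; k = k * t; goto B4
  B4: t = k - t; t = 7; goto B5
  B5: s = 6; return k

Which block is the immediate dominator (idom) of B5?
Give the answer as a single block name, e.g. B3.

Answer: B0

Working:
idom tree: B1←B0 B2←B0 B3←B2 B4←B3 B5←B0
Join-block Dom:
  B5: preds {B1,B2,B4}: {B0,B1} ∩ {B0,B2} ∩ {B0,B2,B3,B4} = {B0}; idom=B0

idom(B5) = B0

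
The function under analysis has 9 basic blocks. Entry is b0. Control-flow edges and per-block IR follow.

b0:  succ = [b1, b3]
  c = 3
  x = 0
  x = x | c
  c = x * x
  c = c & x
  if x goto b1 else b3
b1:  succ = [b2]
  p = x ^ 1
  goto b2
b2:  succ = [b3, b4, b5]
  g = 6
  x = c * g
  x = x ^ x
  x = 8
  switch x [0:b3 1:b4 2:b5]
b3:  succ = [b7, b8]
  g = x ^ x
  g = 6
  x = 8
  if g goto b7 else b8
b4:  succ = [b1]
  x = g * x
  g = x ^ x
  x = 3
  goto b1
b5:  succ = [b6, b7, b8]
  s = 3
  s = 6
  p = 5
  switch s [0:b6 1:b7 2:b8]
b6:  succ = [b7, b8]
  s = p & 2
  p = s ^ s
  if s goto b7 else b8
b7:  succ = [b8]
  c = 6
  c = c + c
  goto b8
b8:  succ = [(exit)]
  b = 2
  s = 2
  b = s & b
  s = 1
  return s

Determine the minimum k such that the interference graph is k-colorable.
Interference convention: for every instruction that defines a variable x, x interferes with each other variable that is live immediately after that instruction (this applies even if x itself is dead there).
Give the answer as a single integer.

def/use:
  b0: def={c,x} ue=∅
  b1: def={p} ue={x}
  b2: def={g,x} ue={c}
  b3: def={g,x} ue={x}
  b4: def={g,x} ue={g,x}
  b5: def={p,s} ue=∅
  b6: def={p,s} ue={p}
  b7: def={c} ue=∅
  b8: def={b,s} ue=∅

Backward fixpoint:
  b0 li=∅ lo={c,x}
  b1 li={c,x} lo={c}
  b2 li={c} lo={c,g,x}
  b3 li={x} lo=∅
  b4 li={c,g,x} lo={c,x}
  b5 li=∅ lo={p}
  b6 li={p} lo=∅
  b7 li=∅ lo=∅
  b8 li=∅ lo=∅

Conflict graph:
  b↔{s}
  c↔{g,p,x}
  g↔{c,x}
  p↔{c,s}
  s↔{b,p}
  x↔{c,g}

Colouring:
  clique {c,g,x} ⇒ need ≥ 3
  3-colouring: r0={c,s}  r1={b,g,p}  r2={x}
  χ = 3

Answer: 3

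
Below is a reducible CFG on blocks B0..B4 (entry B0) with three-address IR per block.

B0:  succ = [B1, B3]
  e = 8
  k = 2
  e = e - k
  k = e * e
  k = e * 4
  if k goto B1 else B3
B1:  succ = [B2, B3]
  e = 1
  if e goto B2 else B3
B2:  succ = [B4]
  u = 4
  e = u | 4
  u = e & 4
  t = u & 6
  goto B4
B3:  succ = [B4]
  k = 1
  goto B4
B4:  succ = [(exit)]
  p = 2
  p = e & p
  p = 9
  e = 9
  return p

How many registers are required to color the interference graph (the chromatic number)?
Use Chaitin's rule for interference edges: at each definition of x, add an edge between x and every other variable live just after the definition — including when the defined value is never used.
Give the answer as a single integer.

Answer: 2

Working:
Per-block:
  B0 def {e,k} use ∅
  B1 def {e} use ∅
  B2 def {e,t,u} use ∅
  B3 def {k} use ∅
  B4 def {e,p} use {e}

Backward fixpoint:
  B0: in=∅ out={e}
  B1: in=∅ out={e}
  B2: in=∅ out={e}
  B3: in={e} out={e}
  B4: in={e} out=∅

Interfere edges:
  e — {k,p,t,u}
  k — {e}
  p — {e}
  t — {e}
  u — {e}

Registers:
  clique {e,k} ⇒ need ≥ 2
  assign e→r0 k→r1 p→r1 t→r1 u→r1 — no edge inside a register ⇒ χ ≤ 2
  χ = 2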